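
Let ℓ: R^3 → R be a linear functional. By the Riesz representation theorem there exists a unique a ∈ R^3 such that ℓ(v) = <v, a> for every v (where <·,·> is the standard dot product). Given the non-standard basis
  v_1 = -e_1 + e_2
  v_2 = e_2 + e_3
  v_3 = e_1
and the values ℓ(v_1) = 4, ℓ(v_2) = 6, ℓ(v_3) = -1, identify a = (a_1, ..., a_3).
a = (-1, 3, 3)

Write a = (a_1, ..., a_3) in the standard basis. For each basis vector v_i, ℓ(v_i) = <v_i, a> is a linear equation in the a_j's. Collect the n equations into a matrix system V a = ℓ, where row i of V is v_i (expressed in the standard basis). Since V is invertible (lower-triangular with 1s on the diagonal, up to permutation), solve by back-substitution:
  V =
[[-1, 1, 0],
 [0, 1, 1],
 [1, 0, 0]]
  V a = (4, 6, -1)
Solving gives a = (-1, 3, 3).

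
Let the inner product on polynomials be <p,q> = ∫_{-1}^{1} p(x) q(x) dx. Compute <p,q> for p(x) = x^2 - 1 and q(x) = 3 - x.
<p,q> = -4

Expand the product: p(x)·q(x) = -x^3 + 3*x^2 + x - 3.
∫_{-1}^{1} of each monomial x^k gives [2/(k+1) if k even, 0 if k odd]. Integrating term-by-term (or equivalently evaluating the antiderivative F(x) = -x^4/4 + x^3 + x^2/2 - 3*x at the endpoints):
  F(1) − F(−1) = -7/4 − (9/4) = -4.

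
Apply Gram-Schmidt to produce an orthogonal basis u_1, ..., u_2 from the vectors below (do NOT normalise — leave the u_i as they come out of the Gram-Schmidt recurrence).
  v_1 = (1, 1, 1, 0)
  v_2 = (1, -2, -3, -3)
Orthogonal basis:
  u_1 = (1, 1, 1, 0)
  u_2 = (7/3, -2/3, -5/3, -3)

Apply the Gram-Schmidt recurrence
  u_1 = v_1
  u_i = v_i − Σ_{j<i} ((v_i · u_j) / (u_j · u_j)) · u_j.

Step by step this gives:
  u_1 = (1, 1, 1, 0)
  u_2 = (7/3, -2/3, -5/3, -3)

Orthogonality check:
  u_2 · u_1 = 0 (should be 0)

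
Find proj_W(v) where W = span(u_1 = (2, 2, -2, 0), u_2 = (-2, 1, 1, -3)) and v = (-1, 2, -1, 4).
proj_W(v) = (58/41, -11/41, -35/41, 69/41)

Set up U = [u_1 | ... | u_2] ∈ R^(4×2). The projector onto W = col(U) is P = U (U^T U)^(-1) U^T.
Compute U^T U =
  [12, -4]
  [-4, 15],
and U^T v = (4, -9).
Solve U^T U · c = U^T v for the coefficients: c = (6/41, -23/41). The projection is proj_W(v) = U c.
Check: (v - proj_W(v)) · u_1 = 0  (should be 0).
Check: (v - proj_W(v)) · u_2 = 0  (should be 0).
Result: proj_W(v) = (58/41, -11/41, -35/41, 69/41).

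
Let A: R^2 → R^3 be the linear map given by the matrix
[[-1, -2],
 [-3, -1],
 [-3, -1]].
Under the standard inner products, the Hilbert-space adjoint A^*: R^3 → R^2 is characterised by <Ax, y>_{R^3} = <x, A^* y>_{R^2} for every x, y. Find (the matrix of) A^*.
A^* = A^T =
[[-1, -3, -3],
 [-2, -1, -1]]

For real matrices with standard dot products, the defining identity <Ax, y> = <x, A^* y> gives (Ax)^T y = x^T (A^*) y, i.e. x^T A^T y = x^T (A^*) y. Since this holds for all x, y, we must have A^* = A^T. Therefore
A^* =
[[-1, -3, -3],
 [-2, -1, -1]].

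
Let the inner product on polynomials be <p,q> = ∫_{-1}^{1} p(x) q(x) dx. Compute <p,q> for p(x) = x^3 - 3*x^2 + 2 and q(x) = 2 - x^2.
<p,q> = 58/15

Expand the product: p(x)·q(x) = -x^5 + 3*x^4 + 2*x^3 - 8*x^2 + 4.
∫_{-1}^{1} of each monomial x^k gives [2/(k+1) if k even, 0 if k odd]. Integrating term-by-term (or equivalently evaluating the antiderivative F(x) = -x^6/6 + 3*x^5/5 + x^4/2 - 8*x^3/3 + 4*x at the endpoints):
  F(1) − F(−1) = 34/15 − (-8/5) = 58/15.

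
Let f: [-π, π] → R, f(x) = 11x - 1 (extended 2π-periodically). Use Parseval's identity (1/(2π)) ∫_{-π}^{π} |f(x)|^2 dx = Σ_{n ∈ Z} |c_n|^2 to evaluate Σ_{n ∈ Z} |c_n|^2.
Σ |c_n|^2 = 121π^2/3 + 1

Expand and integrate term by term over [-π, π]:
  ∫ (11x)^2 dx = 121·(2π^3/3); ∫ 2·11·(-1)·x dx = 0 (odd integrand); ∫ (-1)^2 dx = 1·2π.
So (1/(2π)) ∫_{-π}^{π} (11x - 1)^2 dx = 121π^2/3 + 1 = 121π^2/3 + 1.
Parseval ⇒ Σ |c_n|^2 = 121π^2/3 + 1.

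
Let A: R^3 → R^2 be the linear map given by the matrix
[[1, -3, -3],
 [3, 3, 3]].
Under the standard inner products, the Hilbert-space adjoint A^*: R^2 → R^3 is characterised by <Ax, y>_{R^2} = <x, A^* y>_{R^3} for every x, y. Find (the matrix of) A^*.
A^* = A^T =
[[1, 3],
 [-3, 3],
 [-3, 3]]

For real matrices with standard dot products, the defining identity <Ax, y> = <x, A^* y> gives (Ax)^T y = x^T (A^*) y, i.e. x^T A^T y = x^T (A^*) y. Since this holds for all x, y, we must have A^* = A^T. Therefore
A^* =
[[1, 3],
 [-3, 3],
 [-3, 3]].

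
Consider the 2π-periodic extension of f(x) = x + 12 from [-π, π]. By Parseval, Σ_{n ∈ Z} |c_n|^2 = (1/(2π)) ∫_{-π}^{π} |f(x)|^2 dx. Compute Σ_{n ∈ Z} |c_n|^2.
Σ |c_n|^2 = π^2/3 + 144

Expand and integrate term by term over [-π, π]:
  ∫ (x)^2 dx = 1·(2π^3/3); ∫ 2·1·(12)·x dx = 0 (odd integrand); ∫ 12^2 dx = 144·2π.
So (1/(2π)) ∫_{-π}^{π} (x + 12)^2 dx = 1π^2/3 + 144 = π^2/3 + 144.
Parseval ⇒ Σ |c_n|^2 = π^2/3 + 144.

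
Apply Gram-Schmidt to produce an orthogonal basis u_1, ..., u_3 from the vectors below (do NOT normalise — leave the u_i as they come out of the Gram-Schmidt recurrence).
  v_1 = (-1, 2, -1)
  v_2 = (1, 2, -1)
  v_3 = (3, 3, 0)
Orthogonal basis:
  u_1 = (-1, 2, -1)
  u_2 = (5/3, 2/3, -1/3)
  u_3 = (0, 3/5, 6/5)

Apply the Gram-Schmidt recurrence
  u_1 = v_1
  u_i = v_i − Σ_{j<i} ((v_i · u_j) / (u_j · u_j)) · u_j.

Step by step this gives:
  u_1 = (-1, 2, -1)
  u_2 = (5/3, 2/3, -1/3)
  u_3 = (0, 3/5, 6/5)

Orthogonality check:
  u_2 · u_1 = 0 (should be 0)
  u_3 · u_1 = 0 (should be 0)
  u_3 · u_2 = 0 (should be 0)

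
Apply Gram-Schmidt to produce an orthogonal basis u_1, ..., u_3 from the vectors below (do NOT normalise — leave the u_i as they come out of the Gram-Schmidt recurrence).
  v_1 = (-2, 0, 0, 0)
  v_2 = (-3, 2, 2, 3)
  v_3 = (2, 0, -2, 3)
Orthogonal basis:
  u_1 = (-2, 0, 0, 0)
  u_2 = (0, 2, 2, 3)
  u_3 = (0, -10/17, -44/17, 36/17)

Apply the Gram-Schmidt recurrence
  u_1 = v_1
  u_i = v_i − Σ_{j<i} ((v_i · u_j) / (u_j · u_j)) · u_j.

Step by step this gives:
  u_1 = (-2, 0, 0, 0)
  u_2 = (0, 2, 2, 3)
  u_3 = (0, -10/17, -44/17, 36/17)

Orthogonality check:
  u_2 · u_1 = 0 (should be 0)
  u_3 · u_1 = 0 (should be 0)
  u_3 · u_2 = 0 (should be 0)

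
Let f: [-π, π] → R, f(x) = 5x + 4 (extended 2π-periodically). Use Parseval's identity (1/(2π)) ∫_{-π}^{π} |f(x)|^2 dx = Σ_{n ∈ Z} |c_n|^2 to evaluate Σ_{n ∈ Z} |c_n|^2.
Σ |c_n|^2 = 25π^2/3 + 16

Expand and integrate term by term over [-π, π]:
  ∫ (5x)^2 dx = 25·(2π^3/3); ∫ 2·5·(4)·x dx = 0 (odd integrand); ∫ 4^2 dx = 16·2π.
So (1/(2π)) ∫_{-π}^{π} (5x + 4)^2 dx = 25π^2/3 + 16 = 25π^2/3 + 16.
Parseval ⇒ Σ |c_n|^2 = 25π^2/3 + 16.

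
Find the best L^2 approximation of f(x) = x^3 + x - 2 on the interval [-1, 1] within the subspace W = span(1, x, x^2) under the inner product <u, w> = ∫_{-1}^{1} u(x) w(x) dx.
g(x) = 8*x/5 - 2

The best approximation g ∈ W is the orthogonal projection of f onto W. Writing g = a_0 + a_1 x + a_2 x^2, the coefficients solve the normal equations G · a = b where
  G_{ij} = <φ_i, φ_j> and b_i = <f, φ_i>, with φ_0 = 1, φ_1 = x, φ_2 = x^2.
G =
  [2, 0, 2/3]
  [0, 2/3, 0]
  [2/3, 0, 2/5],
b = (-4, 16/15, -4/3).
Solving gives a_0 = -2, a_1 = 8/5, a_2 = 0, so
  g(x) = 8*x/5 - 2.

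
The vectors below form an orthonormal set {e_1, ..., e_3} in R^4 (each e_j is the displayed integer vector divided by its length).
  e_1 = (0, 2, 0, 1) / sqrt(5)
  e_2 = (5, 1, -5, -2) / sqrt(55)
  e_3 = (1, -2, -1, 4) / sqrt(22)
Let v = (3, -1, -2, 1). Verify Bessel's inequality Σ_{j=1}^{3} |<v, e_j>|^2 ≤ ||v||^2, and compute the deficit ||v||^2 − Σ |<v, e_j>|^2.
Σ |<v, e_j>|^2 = 29/2; ||v||^2 = 15; deficit = 1/2

Write each e_j = u_j / sqrt(<u_j, u_j>) where u_j is the displayed integer vector. Then <v, e_j> = <v, u_j> / sqrt(<u_j, u_j>), so |<v, e_j>|^2 = <v, u_j>^2 / <u_j, u_j>.
Coefficients: <v, e_1> = -1/sqrt(5), <v, e_2> = 22/sqrt(55), <v, e_3> = 11/sqrt(22).
Square and sum: Σ |<v, e_j>|^2 = 29/2.
Compute ||v||^2 = v·v = 15.
Deficit = 15 − 29/2 = 1/2 ≥ 0, confirming Bessel's inequality. (The deficit equals ||v − Σ <v,e_j> e_j||^2, the squared distance from v to span{e_j}.)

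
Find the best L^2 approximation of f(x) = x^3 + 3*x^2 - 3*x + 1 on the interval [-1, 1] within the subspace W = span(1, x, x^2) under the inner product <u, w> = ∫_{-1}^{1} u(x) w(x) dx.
g(x) = 3*x^2 - 12*x/5 + 1

The best approximation g ∈ W is the orthogonal projection of f onto W. Writing g = a_0 + a_1 x + a_2 x^2, the coefficients solve the normal equations G · a = b where
  G_{ij} = <φ_i, φ_j> and b_i = <f, φ_i>, with φ_0 = 1, φ_1 = x, φ_2 = x^2.
G =
  [2, 0, 2/3]
  [0, 2/3, 0]
  [2/3, 0, 2/5],
b = (4, -8/5, 28/15).
Solving gives a_0 = 1, a_1 = -12/5, a_2 = 3, so
  g(x) = 3*x^2 - 12*x/5 + 1.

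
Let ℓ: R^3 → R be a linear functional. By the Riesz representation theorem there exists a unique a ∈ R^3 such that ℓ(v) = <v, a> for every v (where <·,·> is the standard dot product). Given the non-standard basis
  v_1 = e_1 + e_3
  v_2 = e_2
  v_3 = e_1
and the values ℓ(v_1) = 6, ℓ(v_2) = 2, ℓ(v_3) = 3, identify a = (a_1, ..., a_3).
a = (3, 2, 3)

Write a = (a_1, ..., a_3) in the standard basis. For each basis vector v_i, ℓ(v_i) = <v_i, a> is a linear equation in the a_j's. Collect the n equations into a matrix system V a = ℓ, where row i of V is v_i (expressed in the standard basis). Since V is invertible (lower-triangular with 1s on the diagonal, up to permutation), solve by back-substitution:
  V =
[[1, 0, 1],
 [0, 1, 0],
 [1, 0, 0]]
  V a = (6, 2, 3)
Solving gives a = (3, 2, 3).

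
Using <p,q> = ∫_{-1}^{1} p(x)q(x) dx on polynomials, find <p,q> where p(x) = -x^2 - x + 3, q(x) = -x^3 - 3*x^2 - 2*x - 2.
<p,q> = -206/15

Expand the product: p(x)·q(x) = x^5 + 4*x^4 + 2*x^3 - 5*x^2 - 4*x - 6.
∫_{-1}^{1} of each monomial x^k gives [2/(k+1) if k even, 0 if k odd]. Integrating term-by-term (or equivalently evaluating the antiderivative F(x) = x^6/6 + 4*x^5/5 + x^4/2 - 5*x^3/3 - 2*x^2 - 6*x at the endpoints):
  F(1) − F(−1) = -41/5 − (83/15) = -206/15.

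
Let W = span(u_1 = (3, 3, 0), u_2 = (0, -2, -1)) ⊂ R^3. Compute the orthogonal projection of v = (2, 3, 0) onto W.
proj_W(v) = (13/6, 17/6, 1/3)

Set up U = [u_1 | ... | u_2] ∈ R^(3×2). The projector onto W = col(U) is P = U (U^T U)^(-1) U^T.
Compute U^T U =
  [18, -6]
  [-6, 5],
and U^T v = (15, -6).
Solve U^T U · c = U^T v for the coefficients: c = (13/18, -1/3). The projection is proj_W(v) = U c.
Check: (v - proj_W(v)) · u_1 = 0  (should be 0).
Check: (v - proj_W(v)) · u_2 = 0  (should be 0).
Result: proj_W(v) = (13/6, 17/6, 1/3).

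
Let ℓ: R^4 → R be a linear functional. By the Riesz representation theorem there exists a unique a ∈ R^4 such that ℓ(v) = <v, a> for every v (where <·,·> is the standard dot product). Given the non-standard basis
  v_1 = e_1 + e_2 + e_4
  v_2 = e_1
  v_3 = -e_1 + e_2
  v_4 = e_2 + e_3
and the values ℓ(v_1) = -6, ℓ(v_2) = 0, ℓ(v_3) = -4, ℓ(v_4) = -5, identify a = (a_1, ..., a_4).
a = (0, -4, -1, -2)

Write a = (a_1, ..., a_4) in the standard basis. For each basis vector v_i, ℓ(v_i) = <v_i, a> is a linear equation in the a_j's. Collect the n equations into a matrix system V a = ℓ, where row i of V is v_i (expressed in the standard basis). Since V is invertible (lower-triangular with 1s on the diagonal, up to permutation), solve by back-substitution:
  V =
[[1, 1, 0, 1],
 [1, 0, 0, 0],
 [-1, 1, 0, 0],
 [0, 1, 1, 0]]
  V a = (-6, 0, -4, -5)
Solving gives a = (0, -4, -1, -2).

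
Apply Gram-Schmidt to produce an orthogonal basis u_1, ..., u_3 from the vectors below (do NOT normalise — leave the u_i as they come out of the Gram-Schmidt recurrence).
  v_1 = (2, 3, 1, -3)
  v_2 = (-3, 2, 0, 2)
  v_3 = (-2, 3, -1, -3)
Orthogonal basis:
  u_1 = (2, 3, 1, -3)
  u_2 = (-57/23, 64/23, 6/23, 28/23)
  u_3 = (-576/355, -138/355, -612/355, -726/355)

Apply the Gram-Schmidt recurrence
  u_1 = v_1
  u_i = v_i − Σ_{j<i} ((v_i · u_j) / (u_j · u_j)) · u_j.

Step by step this gives:
  u_1 = (2, 3, 1, -3)
  u_2 = (-57/23, 64/23, 6/23, 28/23)
  u_3 = (-576/355, -138/355, -612/355, -726/355)

Orthogonality check:
  u_2 · u_1 = 0 (should be 0)
  u_3 · u_1 = 0 (should be 0)
  u_3 · u_2 = 0 (should be 0)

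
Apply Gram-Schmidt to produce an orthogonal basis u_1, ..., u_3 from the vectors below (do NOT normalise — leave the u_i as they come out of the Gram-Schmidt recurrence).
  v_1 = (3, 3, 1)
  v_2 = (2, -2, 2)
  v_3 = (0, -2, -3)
Orthogonal basis:
  u_1 = (3, 3, 1)
  u_2 = (32/19, -44/19, 36/19)
  u_3 = (11/7, -11/14, -33/14)

Apply the Gram-Schmidt recurrence
  u_1 = v_1
  u_i = v_i − Σ_{j<i} ((v_i · u_j) / (u_j · u_j)) · u_j.

Step by step this gives:
  u_1 = (3, 3, 1)
  u_2 = (32/19, -44/19, 36/19)
  u_3 = (11/7, -11/14, -33/14)

Orthogonality check:
  u_2 · u_1 = 0 (should be 0)
  u_3 · u_1 = 0 (should be 0)
  u_3 · u_2 = 0 (should be 0)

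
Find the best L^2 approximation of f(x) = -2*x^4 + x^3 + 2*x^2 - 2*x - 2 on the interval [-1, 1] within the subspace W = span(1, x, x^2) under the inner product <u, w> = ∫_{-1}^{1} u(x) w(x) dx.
g(x) = 2*x^2/7 - 7*x/5 - 64/35

The best approximation g ∈ W is the orthogonal projection of f onto W. Writing g = a_0 + a_1 x + a_2 x^2, the coefficients solve the normal equations G · a = b where
  G_{ij} = <φ_i, φ_j> and b_i = <f, φ_i>, with φ_0 = 1, φ_1 = x, φ_2 = x^2.
G =
  [2, 0, 2/3]
  [0, 2/3, 0]
  [2/3, 0, 2/5],
b = (-52/15, -14/15, -116/105).
Solving gives a_0 = -64/35, a_1 = -7/5, a_2 = 2/7, so
  g(x) = 2*x^2/7 - 7*x/5 - 64/35.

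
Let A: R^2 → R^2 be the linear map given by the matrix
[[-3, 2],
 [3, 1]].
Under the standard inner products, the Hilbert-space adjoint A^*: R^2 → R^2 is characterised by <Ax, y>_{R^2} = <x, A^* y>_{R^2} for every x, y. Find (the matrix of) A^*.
A^* = A^T =
[[-3, 3],
 [2, 1]]

For real matrices with standard dot products, the defining identity <Ax, y> = <x, A^* y> gives (Ax)^T y = x^T (A^*) y, i.e. x^T A^T y = x^T (A^*) y. Since this holds for all x, y, we must have A^* = A^T. Therefore
A^* =
[[-3, 3],
 [2, 1]].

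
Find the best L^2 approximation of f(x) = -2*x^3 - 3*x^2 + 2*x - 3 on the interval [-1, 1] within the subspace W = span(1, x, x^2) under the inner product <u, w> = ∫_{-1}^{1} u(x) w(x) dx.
g(x) = -3*x^2 + 4*x/5 - 3

The best approximation g ∈ W is the orthogonal projection of f onto W. Writing g = a_0 + a_1 x + a_2 x^2, the coefficients solve the normal equations G · a = b where
  G_{ij} = <φ_i, φ_j> and b_i = <f, φ_i>, with φ_0 = 1, φ_1 = x, φ_2 = x^2.
G =
  [2, 0, 2/3]
  [0, 2/3, 0]
  [2/3, 0, 2/5],
b = (-8, 8/15, -16/5).
Solving gives a_0 = -3, a_1 = 4/5, a_2 = -3, so
  g(x) = -3*x^2 + 4*x/5 - 3.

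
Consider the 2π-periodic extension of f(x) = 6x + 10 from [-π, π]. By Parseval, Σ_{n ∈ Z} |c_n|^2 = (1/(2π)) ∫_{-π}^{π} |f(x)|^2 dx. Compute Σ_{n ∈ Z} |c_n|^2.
Σ |c_n|^2 = 12π^2 + 100

Expand and integrate term by term over [-π, π]:
  ∫ (6x)^2 dx = 36·(2π^3/3); ∫ 2·6·(10)·x dx = 0 (odd integrand); ∫ 10^2 dx = 100·2π.
So (1/(2π)) ∫_{-π}^{π} (6x + 10)^2 dx = 36π^2/3 + 100 = 12π^2 + 100.
Parseval ⇒ Σ |c_n|^2 = 12π^2 + 100.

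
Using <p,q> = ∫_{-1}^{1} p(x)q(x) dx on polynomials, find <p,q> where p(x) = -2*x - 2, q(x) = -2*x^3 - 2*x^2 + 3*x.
<p,q> = 4/15

Expand the product: p(x)·q(x) = 4*x^4 + 8*x^3 - 2*x^2 - 6*x.
∫_{-1}^{1} of each monomial x^k gives [2/(k+1) if k even, 0 if k odd]. Integrating term-by-term (or equivalently evaluating the antiderivative F(x) = 4*x^5/5 + 2*x^4 - 2*x^3/3 - 3*x^2 at the endpoints):
  F(1) − F(−1) = -13/15 − (-17/15) = 4/15.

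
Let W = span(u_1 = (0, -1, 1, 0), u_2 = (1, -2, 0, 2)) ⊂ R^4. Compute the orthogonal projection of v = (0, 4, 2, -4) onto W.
proj_W(v) = (-2, 3, 1, -4)

Set up U = [u_1 | ... | u_2] ∈ R^(4×2). The projector onto W = col(U) is P = U (U^T U)^(-1) U^T.
Compute U^T U =
  [2, 2]
  [2, 9],
and U^T v = (-2, -16).
Solve U^T U · c = U^T v for the coefficients: c = (1, -2). The projection is proj_W(v) = U c.
Check: (v - proj_W(v)) · u_1 = 0  (should be 0).
Check: (v - proj_W(v)) · u_2 = 0  (should be 0).
Result: proj_W(v) = (-2, 3, 1, -4).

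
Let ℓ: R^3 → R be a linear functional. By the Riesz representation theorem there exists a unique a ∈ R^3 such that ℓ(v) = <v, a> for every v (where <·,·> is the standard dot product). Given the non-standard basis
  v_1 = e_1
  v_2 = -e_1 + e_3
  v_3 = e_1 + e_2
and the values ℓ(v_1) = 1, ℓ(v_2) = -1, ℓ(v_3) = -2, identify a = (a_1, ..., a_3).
a = (1, -3, 0)

Write a = (a_1, ..., a_3) in the standard basis. For each basis vector v_i, ℓ(v_i) = <v_i, a> is a linear equation in the a_j's. Collect the n equations into a matrix system V a = ℓ, where row i of V is v_i (expressed in the standard basis). Since V is invertible (lower-triangular with 1s on the diagonal, up to permutation), solve by back-substitution:
  V =
[[1, 0, 0],
 [-1, 0, 1],
 [1, 1, 0]]
  V a = (1, -1, -2)
Solving gives a = (1, -3, 0).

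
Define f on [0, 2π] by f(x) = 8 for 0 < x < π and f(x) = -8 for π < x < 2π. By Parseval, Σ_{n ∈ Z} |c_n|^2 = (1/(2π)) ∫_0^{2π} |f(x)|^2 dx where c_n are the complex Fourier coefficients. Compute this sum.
Σ |c_n|^2 = 64

Parseval equates the L^2 energy of f (normalised by 1/(2π)) with the ℓ^2 sum of its Fourier coefficients: (1/(2π)) ∫_0^{2π} |f|^2 = Σ |c_n|^2.
Compute the left side: (1/(2π)) [∫_0^π 8^2 dx + ∫_π^{2π} (-8)^2 dx] = (1/(2π)) · (64π + 64π) = (64 + 64)/2 = 64.
So Σ_{n ∈ Z} |c_n|^2 = 64.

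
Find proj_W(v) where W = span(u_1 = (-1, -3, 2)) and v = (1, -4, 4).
proj_W(v) = (-19/14, -57/14, 19/7)

Set up U = [u_1 | ... | u_1] ∈ R^(3×1). The projector onto W = col(U) is P = U (U^T U)^(-1) U^T.
Compute U^T U =
  [14],
and U^T v = (19).
Solve U^T U · c = U^T v for the coefficients: c = (19/14). The projection is proj_W(v) = U c.
Check: (v - proj_W(v)) · u_1 = 0  (should be 0).
Result: proj_W(v) = (-19/14, -57/14, 19/7).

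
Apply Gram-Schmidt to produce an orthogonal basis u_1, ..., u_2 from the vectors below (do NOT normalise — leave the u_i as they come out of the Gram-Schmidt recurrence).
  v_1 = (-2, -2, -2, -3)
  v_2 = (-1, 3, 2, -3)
Orthogonal basis:
  u_1 = (-2, -2, -2, -3)
  u_2 = (-19/21, 65/21, 44/21, -20/7)

Apply the Gram-Schmidt recurrence
  u_1 = v_1
  u_i = v_i − Σ_{j<i} ((v_i · u_j) / (u_j · u_j)) · u_j.

Step by step this gives:
  u_1 = (-2, -2, -2, -3)
  u_2 = (-19/21, 65/21, 44/21, -20/7)

Orthogonality check:
  u_2 · u_1 = 0 (should be 0)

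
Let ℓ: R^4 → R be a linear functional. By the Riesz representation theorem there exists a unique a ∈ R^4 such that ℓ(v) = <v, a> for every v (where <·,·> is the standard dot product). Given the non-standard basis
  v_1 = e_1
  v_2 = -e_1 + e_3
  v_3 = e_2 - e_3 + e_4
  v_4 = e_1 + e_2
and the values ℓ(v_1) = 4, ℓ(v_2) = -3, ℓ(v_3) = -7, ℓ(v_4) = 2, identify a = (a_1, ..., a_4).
a = (4, -2, 1, -4)

Write a = (a_1, ..., a_4) in the standard basis. For each basis vector v_i, ℓ(v_i) = <v_i, a> is a linear equation in the a_j's. Collect the n equations into a matrix system V a = ℓ, where row i of V is v_i (expressed in the standard basis). Since V is invertible (lower-triangular with 1s on the diagonal, up to permutation), solve by back-substitution:
  V =
[[1, 0, 0, 0],
 [-1, 0, 1, 0],
 [0, 1, -1, 1],
 [1, 1, 0, 0]]
  V a = (4, -3, -7, 2)
Solving gives a = (4, -2, 1, -4).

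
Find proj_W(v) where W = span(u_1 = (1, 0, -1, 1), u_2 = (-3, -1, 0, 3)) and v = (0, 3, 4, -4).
proj_W(v) = (-17/57, 15/19, 8/3, -287/57)

Set up U = [u_1 | ... | u_2] ∈ R^(4×2). The projector onto W = col(U) is P = U (U^T U)^(-1) U^T.
Compute U^T U =
  [3, 0]
  [0, 19],
and U^T v = (-8, -15).
Solve U^T U · c = U^T v for the coefficients: c = (-8/3, -15/19). The projection is proj_W(v) = U c.
Check: (v - proj_W(v)) · u_1 = 0  (should be 0).
Check: (v - proj_W(v)) · u_2 = 0  (should be 0).
Result: proj_W(v) = (-17/57, 15/19, 8/3, -287/57).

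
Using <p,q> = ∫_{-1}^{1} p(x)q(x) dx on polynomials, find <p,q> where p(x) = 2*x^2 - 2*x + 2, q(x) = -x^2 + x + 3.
<p,q> = 188/15

Expand the product: p(x)·q(x) = -2*x^4 + 4*x^3 + 2*x^2 - 4*x + 6.
∫_{-1}^{1} of each monomial x^k gives [2/(k+1) if k even, 0 if k odd]. Integrating term-by-term (or equivalently evaluating the antiderivative F(x) = -2*x^5/5 + x^4 + 2*x^3/3 - 2*x^2 + 6*x at the endpoints):
  F(1) − F(−1) = 79/15 − (-109/15) = 188/15.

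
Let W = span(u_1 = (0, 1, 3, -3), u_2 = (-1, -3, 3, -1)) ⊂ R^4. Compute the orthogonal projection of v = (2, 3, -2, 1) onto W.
proj_W(v) = (288/299, 906/299, -738/299, 162/299)

Set up U = [u_1 | ... | u_2] ∈ R^(4×2). The projector onto W = col(U) is P = U (U^T U)^(-1) U^T.
Compute U^T U =
  [19, 9]
  [9, 20],
and U^T v = (-6, -18).
Solve U^T U · c = U^T v for the coefficients: c = (42/299, -288/299). The projection is proj_W(v) = U c.
Check: (v - proj_W(v)) · u_1 = 0  (should be 0).
Check: (v - proj_W(v)) · u_2 = 0  (should be 0).
Result: proj_W(v) = (288/299, 906/299, -738/299, 162/299).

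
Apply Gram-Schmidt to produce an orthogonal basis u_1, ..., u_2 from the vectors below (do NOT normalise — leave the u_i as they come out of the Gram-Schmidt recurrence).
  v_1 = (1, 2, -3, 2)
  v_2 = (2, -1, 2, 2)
Orthogonal basis:
  u_1 = (1, 2, -3, 2)
  u_2 = (19/9, -7/9, 5/3, 20/9)

Apply the Gram-Schmidt recurrence
  u_1 = v_1
  u_i = v_i − Σ_{j<i} ((v_i · u_j) / (u_j · u_j)) · u_j.

Step by step this gives:
  u_1 = (1, 2, -3, 2)
  u_2 = (19/9, -7/9, 5/3, 20/9)

Orthogonality check:
  u_2 · u_1 = 0 (should be 0)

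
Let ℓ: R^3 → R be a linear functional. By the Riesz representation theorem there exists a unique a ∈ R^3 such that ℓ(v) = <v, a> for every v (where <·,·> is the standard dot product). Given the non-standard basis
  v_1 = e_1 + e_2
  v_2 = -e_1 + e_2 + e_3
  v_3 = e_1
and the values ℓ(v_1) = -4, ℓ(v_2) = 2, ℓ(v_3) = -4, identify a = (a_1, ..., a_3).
a = (-4, 0, -2)

Write a = (a_1, ..., a_3) in the standard basis. For each basis vector v_i, ℓ(v_i) = <v_i, a> is a linear equation in the a_j's. Collect the n equations into a matrix system V a = ℓ, where row i of V is v_i (expressed in the standard basis). Since V is invertible (lower-triangular with 1s on the diagonal, up to permutation), solve by back-substitution:
  V =
[[1, 1, 0],
 [-1, 1, 1],
 [1, 0, 0]]
  V a = (-4, 2, -4)
Solving gives a = (-4, 0, -2).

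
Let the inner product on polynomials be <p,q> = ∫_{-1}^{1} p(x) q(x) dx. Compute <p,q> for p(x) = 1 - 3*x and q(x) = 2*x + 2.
<p,q> = 0

Expand the product: p(x)·q(x) = -6*x^2 - 4*x + 2.
∫_{-1}^{1} of each monomial x^k gives [2/(k+1) if k even, 0 if k odd]. Integrating term-by-term (or equivalently evaluating the antiderivative F(x) = -2*x^3 - 2*x^2 + 2*x at the endpoints):
  F(1) − F(−1) = -2 − (-2) = 0.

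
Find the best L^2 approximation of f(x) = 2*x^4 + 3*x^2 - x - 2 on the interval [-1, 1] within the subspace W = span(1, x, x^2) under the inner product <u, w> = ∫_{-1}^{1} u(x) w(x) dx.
g(x) = 33*x^2/7 - x - 76/35

The best approximation g ∈ W is the orthogonal projection of f onto W. Writing g = a_0 + a_1 x + a_2 x^2, the coefficients solve the normal equations G · a = b where
  G_{ij} = <φ_i, φ_j> and b_i = <f, φ_i>, with φ_0 = 1, φ_1 = x, φ_2 = x^2.
G =
  [2, 0, 2/3]
  [0, 2/3, 0]
  [2/3, 0, 2/5],
b = (-6/5, -2/3, 46/105).
Solving gives a_0 = -76/35, a_1 = -1, a_2 = 33/7, so
  g(x) = 33*x^2/7 - x - 76/35.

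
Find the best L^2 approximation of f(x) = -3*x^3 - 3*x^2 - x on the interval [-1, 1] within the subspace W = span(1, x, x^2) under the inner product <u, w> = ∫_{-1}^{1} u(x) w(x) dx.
g(x) = -3*x^2 - 14*x/5

The best approximation g ∈ W is the orthogonal projection of f onto W. Writing g = a_0 + a_1 x + a_2 x^2, the coefficients solve the normal equations G · a = b where
  G_{ij} = <φ_i, φ_j> and b_i = <f, φ_i>, with φ_0 = 1, φ_1 = x, φ_2 = x^2.
G =
  [2, 0, 2/3]
  [0, 2/3, 0]
  [2/3, 0, 2/5],
b = (-2, -28/15, -6/5).
Solving gives a_0 = 0, a_1 = -14/5, a_2 = -3, so
  g(x) = -3*x^2 - 14*x/5.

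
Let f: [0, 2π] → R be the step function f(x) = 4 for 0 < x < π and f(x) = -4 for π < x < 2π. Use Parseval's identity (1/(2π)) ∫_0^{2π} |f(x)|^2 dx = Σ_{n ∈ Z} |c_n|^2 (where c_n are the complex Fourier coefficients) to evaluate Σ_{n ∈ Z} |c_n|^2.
Σ |c_n|^2 = 16

Parseval equates the L^2 energy of f (normalised by 1/(2π)) with the ℓ^2 sum of its Fourier coefficients: (1/(2π)) ∫_0^{2π} |f|^2 = Σ |c_n|^2.
Compute the left side: (1/(2π)) [∫_0^π 4^2 dx + ∫_π^{2π} (-4)^2 dx] = (1/(2π)) · (16π + 16π) = (16 + 16)/2 = 16.
So Σ_{n ∈ Z} |c_n|^2 = 16.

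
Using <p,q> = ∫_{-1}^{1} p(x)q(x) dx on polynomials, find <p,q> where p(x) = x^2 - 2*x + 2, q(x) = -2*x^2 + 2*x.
<p,q> = -92/15

Expand the product: p(x)·q(x) = -2*x^4 + 6*x^3 - 8*x^2 + 4*x.
∫_{-1}^{1} of each monomial x^k gives [2/(k+1) if k even, 0 if k odd]. Integrating term-by-term (or equivalently evaluating the antiderivative F(x) = -2*x^5/5 + 3*x^4/2 - 8*x^3/3 + 2*x^2 at the endpoints):
  F(1) − F(−1) = 13/30 − (197/30) = -92/15.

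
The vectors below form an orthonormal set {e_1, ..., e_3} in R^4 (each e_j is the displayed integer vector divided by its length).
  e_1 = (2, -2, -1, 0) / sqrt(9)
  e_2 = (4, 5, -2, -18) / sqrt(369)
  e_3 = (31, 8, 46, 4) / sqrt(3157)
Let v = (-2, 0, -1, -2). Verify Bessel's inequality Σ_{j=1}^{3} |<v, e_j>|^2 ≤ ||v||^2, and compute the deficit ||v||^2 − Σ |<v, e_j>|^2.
Σ |<v, e_j>|^2 = 593/77; ||v||^2 = 9; deficit = 100/77

Write each e_j = u_j / sqrt(<u_j, u_j>) where u_j is the displayed integer vector. Then <v, e_j> = <v, u_j> / sqrt(<u_j, u_j>), so |<v, e_j>|^2 = <v, u_j>^2 / <u_j, u_j>.
Coefficients: <v, e_1> = -3/sqrt(9), <v, e_2> = 30/sqrt(369), <v, e_3> = -116/sqrt(3157).
Square and sum: Σ |<v, e_j>|^2 = 593/77.
Compute ||v||^2 = v·v = 9.
Deficit = 9 − 593/77 = 100/77 ≥ 0, confirming Bessel's inequality. (The deficit equals ||v − Σ <v,e_j> e_j||^2, the squared distance from v to span{e_j}.)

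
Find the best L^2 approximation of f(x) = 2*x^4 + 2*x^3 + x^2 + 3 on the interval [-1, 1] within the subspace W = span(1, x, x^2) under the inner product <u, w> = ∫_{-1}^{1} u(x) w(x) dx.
g(x) = 19*x^2/7 + 6*x/5 + 99/35

The best approximation g ∈ W is the orthogonal projection of f onto W. Writing g = a_0 + a_1 x + a_2 x^2, the coefficients solve the normal equations G · a = b where
  G_{ij} = <φ_i, φ_j> and b_i = <f, φ_i>, with φ_0 = 1, φ_1 = x, φ_2 = x^2.
G =
  [2, 0, 2/3]
  [0, 2/3, 0]
  [2/3, 0, 2/5],
b = (112/15, 4/5, 104/35).
Solving gives a_0 = 99/35, a_1 = 6/5, a_2 = 19/7, so
  g(x) = 19*x^2/7 + 6*x/5 + 99/35.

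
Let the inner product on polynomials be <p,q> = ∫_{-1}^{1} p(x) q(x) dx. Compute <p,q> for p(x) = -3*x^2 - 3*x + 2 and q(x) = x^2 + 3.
<p,q> = 92/15

Expand the product: p(x)·q(x) = -3*x^4 - 3*x^3 - 7*x^2 - 9*x + 6.
∫_{-1}^{1} of each monomial x^k gives [2/(k+1) if k even, 0 if k odd]. Integrating term-by-term (or equivalently evaluating the antiderivative F(x) = -3*x^5/5 - 3*x^4/4 - 7*x^3/3 - 9*x^2/2 + 6*x at the endpoints):
  F(1) − F(−1) = -131/60 − (-499/60) = 92/15.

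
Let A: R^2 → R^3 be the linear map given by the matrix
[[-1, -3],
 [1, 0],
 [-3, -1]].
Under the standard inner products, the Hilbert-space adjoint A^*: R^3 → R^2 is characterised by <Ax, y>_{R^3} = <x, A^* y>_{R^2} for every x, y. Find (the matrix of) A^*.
A^* = A^T =
[[-1, 1, -3],
 [-3, 0, -1]]

For real matrices with standard dot products, the defining identity <Ax, y> = <x, A^* y> gives (Ax)^T y = x^T (A^*) y, i.e. x^T A^T y = x^T (A^*) y. Since this holds for all x, y, we must have A^* = A^T. Therefore
A^* =
[[-1, 1, -3],
 [-3, 0, -1]].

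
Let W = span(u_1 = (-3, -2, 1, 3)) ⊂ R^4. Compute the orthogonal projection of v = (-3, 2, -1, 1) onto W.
proj_W(v) = (-21/23, -14/23, 7/23, 21/23)

Set up U = [u_1 | ... | u_1] ∈ R^(4×1). The projector onto W = col(U) is P = U (U^T U)^(-1) U^T.
Compute U^T U =
  [23],
and U^T v = (7).
Solve U^T U · c = U^T v for the coefficients: c = (7/23). The projection is proj_W(v) = U c.
Check: (v - proj_W(v)) · u_1 = 0  (should be 0).
Result: proj_W(v) = (-21/23, -14/23, 7/23, 21/23).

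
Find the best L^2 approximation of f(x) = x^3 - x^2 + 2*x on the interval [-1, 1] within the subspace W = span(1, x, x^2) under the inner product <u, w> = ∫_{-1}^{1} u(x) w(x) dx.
g(x) = -x^2 + 13*x/5

The best approximation g ∈ W is the orthogonal projection of f onto W. Writing g = a_0 + a_1 x + a_2 x^2, the coefficients solve the normal equations G · a = b where
  G_{ij} = <φ_i, φ_j> and b_i = <f, φ_i>, with φ_0 = 1, φ_1 = x, φ_2 = x^2.
G =
  [2, 0, 2/3]
  [0, 2/3, 0]
  [2/3, 0, 2/5],
b = (-2/3, 26/15, -2/5).
Solving gives a_0 = 0, a_1 = 13/5, a_2 = -1, so
  g(x) = -x^2 + 13*x/5.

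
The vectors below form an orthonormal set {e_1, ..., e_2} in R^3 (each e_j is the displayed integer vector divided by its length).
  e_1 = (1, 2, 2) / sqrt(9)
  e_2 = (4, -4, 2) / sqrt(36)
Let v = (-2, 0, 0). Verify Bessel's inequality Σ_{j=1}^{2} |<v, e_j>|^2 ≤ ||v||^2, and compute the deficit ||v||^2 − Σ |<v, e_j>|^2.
Σ |<v, e_j>|^2 = 20/9; ||v||^2 = 4; deficit = 16/9

Write each e_j = u_j / sqrt(<u_j, u_j>) where u_j is the displayed integer vector. Then <v, e_j> = <v, u_j> / sqrt(<u_j, u_j>), so |<v, e_j>|^2 = <v, u_j>^2 / <u_j, u_j>.
Coefficients: <v, e_1> = -2/sqrt(9), <v, e_2> = -8/sqrt(36).
Square and sum: Σ |<v, e_j>|^2 = 20/9.
Compute ||v||^2 = v·v = 4.
Deficit = 4 − 20/9 = 16/9 ≥ 0, confirming Bessel's inequality. (The deficit equals ||v − Σ <v,e_j> e_j||^2, the squared distance from v to span{e_j}.)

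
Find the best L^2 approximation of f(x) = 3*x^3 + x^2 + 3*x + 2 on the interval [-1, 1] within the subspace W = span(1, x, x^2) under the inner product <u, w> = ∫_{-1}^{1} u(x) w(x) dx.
g(x) = x^2 + 24*x/5 + 2

The best approximation g ∈ W is the orthogonal projection of f onto W. Writing g = a_0 + a_1 x + a_2 x^2, the coefficients solve the normal equations G · a = b where
  G_{ij} = <φ_i, φ_j> and b_i = <f, φ_i>, with φ_0 = 1, φ_1 = x, φ_2 = x^2.
G =
  [2, 0, 2/3]
  [0, 2/3, 0]
  [2/3, 0, 2/5],
b = (14/3, 16/5, 26/15).
Solving gives a_0 = 2, a_1 = 24/5, a_2 = 1, so
  g(x) = x^2 + 24*x/5 + 2.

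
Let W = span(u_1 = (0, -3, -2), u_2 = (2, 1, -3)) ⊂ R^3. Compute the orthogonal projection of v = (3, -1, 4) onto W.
proj_W(v) = (-152/173, 71/173, 326/173)

Set up U = [u_1 | ... | u_2] ∈ R^(3×2). The projector onto W = col(U) is P = U (U^T U)^(-1) U^T.
Compute U^T U =
  [13, 3]
  [3, 14],
and U^T v = (-5, -7).
Solve U^T U · c = U^T v for the coefficients: c = (-49/173, -76/173). The projection is proj_W(v) = U c.
Check: (v - proj_W(v)) · u_1 = 0  (should be 0).
Check: (v - proj_W(v)) · u_2 = 0  (should be 0).
Result: proj_W(v) = (-152/173, 71/173, 326/173).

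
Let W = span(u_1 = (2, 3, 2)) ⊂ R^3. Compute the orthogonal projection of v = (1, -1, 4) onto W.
proj_W(v) = (14/17, 21/17, 14/17)

Set up U = [u_1 | ... | u_1] ∈ R^(3×1). The projector onto W = col(U) is P = U (U^T U)^(-1) U^T.
Compute U^T U =
  [17],
and U^T v = (7).
Solve U^T U · c = U^T v for the coefficients: c = (7/17). The projection is proj_W(v) = U c.
Check: (v - proj_W(v)) · u_1 = 0  (should be 0).
Result: proj_W(v) = (14/17, 21/17, 14/17).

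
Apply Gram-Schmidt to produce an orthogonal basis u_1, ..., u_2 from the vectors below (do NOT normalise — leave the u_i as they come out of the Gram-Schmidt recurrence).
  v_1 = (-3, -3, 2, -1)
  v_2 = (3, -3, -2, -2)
Orthogonal basis:
  u_1 = (-3, -3, 2, -1)
  u_2 = (63/23, -75/23, -42/23, -48/23)

Apply the Gram-Schmidt recurrence
  u_1 = v_1
  u_i = v_i − Σ_{j<i} ((v_i · u_j) / (u_j · u_j)) · u_j.

Step by step this gives:
  u_1 = (-3, -3, 2, -1)
  u_2 = (63/23, -75/23, -42/23, -48/23)

Orthogonality check:
  u_2 · u_1 = 0 (should be 0)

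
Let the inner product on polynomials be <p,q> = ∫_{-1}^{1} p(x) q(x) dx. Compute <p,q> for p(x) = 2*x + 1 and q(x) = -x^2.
<p,q> = -2/3

Expand the product: p(x)·q(x) = -2*x^3 - x^2.
∫_{-1}^{1} of each monomial x^k gives [2/(k+1) if k even, 0 if k odd]. Integrating term-by-term (or equivalently evaluating the antiderivative F(x) = -x^4/2 - x^3/3 at the endpoints):
  F(1) − F(−1) = -5/6 − (-1/6) = -2/3.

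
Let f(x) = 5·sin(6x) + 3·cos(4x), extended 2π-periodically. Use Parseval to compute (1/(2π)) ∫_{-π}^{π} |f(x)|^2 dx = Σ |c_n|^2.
Σ |c_n|^2 = 17

Expand |f|^2 and use orthogonality of {sin(nx), cos(mx)} on [-π, π]:
  ∫_{-π}^{π} sin(nx)^2 dx = π, ∫ cos(mx)^2 dx = π, and cross terms integrate to 0.
So ∫_{-π}^{π} f(x)^2 dx = 5^2 · π + 3^2 · π = (25 + 9)π.
Divide by 2π: (25 + 9)/2 = 17.
By Parseval, this equals Σ |c_n|^2.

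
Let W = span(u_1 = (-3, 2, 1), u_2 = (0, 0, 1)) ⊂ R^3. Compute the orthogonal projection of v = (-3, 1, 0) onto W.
proj_W(v) = (-33/13, 22/13, 0)

Set up U = [u_1 | ... | u_2] ∈ R^(3×2). The projector onto W = col(U) is P = U (U^T U)^(-1) U^T.
Compute U^T U =
  [14, 1]
  [1, 1],
and U^T v = (11, 0).
Solve U^T U · c = U^T v for the coefficients: c = (11/13, -11/13). The projection is proj_W(v) = U c.
Check: (v - proj_W(v)) · u_1 = 0  (should be 0).
Check: (v - proj_W(v)) · u_2 = 0  (should be 0).
Result: proj_W(v) = (-33/13, 22/13, 0).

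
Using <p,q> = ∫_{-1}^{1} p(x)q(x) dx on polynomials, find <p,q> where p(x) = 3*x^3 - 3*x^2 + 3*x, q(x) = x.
<p,q> = 16/5

Expand the product: p(x)·q(x) = 3*x^4 - 3*x^3 + 3*x^2.
∫_{-1}^{1} of each monomial x^k gives [2/(k+1) if k even, 0 if k odd]. Integrating term-by-term (or equivalently evaluating the antiderivative F(x) = 3*x^5/5 - 3*x^4/4 + x^3 at the endpoints):
  F(1) − F(−1) = 17/20 − (-47/20) = 16/5.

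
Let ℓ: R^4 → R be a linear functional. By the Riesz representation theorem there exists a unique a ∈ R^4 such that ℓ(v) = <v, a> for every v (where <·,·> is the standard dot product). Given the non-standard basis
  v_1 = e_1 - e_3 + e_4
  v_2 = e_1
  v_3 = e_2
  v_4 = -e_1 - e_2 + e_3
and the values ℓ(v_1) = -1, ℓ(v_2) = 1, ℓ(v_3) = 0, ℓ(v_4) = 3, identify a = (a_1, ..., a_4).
a = (1, 0, 4, 2)

Write a = (a_1, ..., a_4) in the standard basis. For each basis vector v_i, ℓ(v_i) = <v_i, a> is a linear equation in the a_j's. Collect the n equations into a matrix system V a = ℓ, where row i of V is v_i (expressed in the standard basis). Since V is invertible (lower-triangular with 1s on the diagonal, up to permutation), solve by back-substitution:
  V =
[[1, 0, -1, 1],
 [1, 0, 0, 0],
 [0, 1, 0, 0],
 [-1, -1, 1, 0]]
  V a = (-1, 1, 0, 3)
Solving gives a = (1, 0, 4, 2).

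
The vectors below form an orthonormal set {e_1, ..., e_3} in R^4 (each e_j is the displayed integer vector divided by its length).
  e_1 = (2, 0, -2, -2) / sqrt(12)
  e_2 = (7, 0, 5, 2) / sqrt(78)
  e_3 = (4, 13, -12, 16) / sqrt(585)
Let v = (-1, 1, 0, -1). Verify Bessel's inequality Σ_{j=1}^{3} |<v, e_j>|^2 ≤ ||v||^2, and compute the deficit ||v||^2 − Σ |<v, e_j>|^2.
Σ |<v, e_j>|^2 = 101/90; ||v||^2 = 3; deficit = 169/90

Write each e_j = u_j / sqrt(<u_j, u_j>) where u_j is the displayed integer vector. Then <v, e_j> = <v, u_j> / sqrt(<u_j, u_j>), so |<v, e_j>|^2 = <v, u_j>^2 / <u_j, u_j>.
Coefficients: <v, e_1> = 0/sqrt(12), <v, e_2> = -9/sqrt(78), <v, e_3> = -7/sqrt(585).
Square and sum: Σ |<v, e_j>|^2 = 101/90.
Compute ||v||^2 = v·v = 3.
Deficit = 3 − 101/90 = 169/90 ≥ 0, confirming Bessel's inequality. (The deficit equals ||v − Σ <v,e_j> e_j||^2, the squared distance from v to span{e_j}.)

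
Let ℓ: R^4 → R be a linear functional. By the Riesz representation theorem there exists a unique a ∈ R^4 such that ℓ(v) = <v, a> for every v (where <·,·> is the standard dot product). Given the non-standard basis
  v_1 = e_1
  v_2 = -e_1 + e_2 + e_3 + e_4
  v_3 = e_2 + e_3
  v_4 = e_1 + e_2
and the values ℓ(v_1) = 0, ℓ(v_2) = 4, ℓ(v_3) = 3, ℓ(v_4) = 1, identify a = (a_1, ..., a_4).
a = (0, 1, 2, 1)

Write a = (a_1, ..., a_4) in the standard basis. For each basis vector v_i, ℓ(v_i) = <v_i, a> is a linear equation in the a_j's. Collect the n equations into a matrix system V a = ℓ, where row i of V is v_i (expressed in the standard basis). Since V is invertible (lower-triangular with 1s on the diagonal, up to permutation), solve by back-substitution:
  V =
[[1, 0, 0, 0],
 [-1, 1, 1, 1],
 [0, 1, 1, 0],
 [1, 1, 0, 0]]
  V a = (0, 4, 3, 1)
Solving gives a = (0, 1, 2, 1).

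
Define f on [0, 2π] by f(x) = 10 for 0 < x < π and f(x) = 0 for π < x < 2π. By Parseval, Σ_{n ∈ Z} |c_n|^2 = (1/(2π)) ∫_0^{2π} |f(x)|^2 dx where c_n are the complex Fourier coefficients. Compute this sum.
Σ |c_n|^2 = 50

Parseval equates the L^2 energy of f (normalised by 1/(2π)) with the ℓ^2 sum of its Fourier coefficients: (1/(2π)) ∫_0^{2π} |f|^2 = Σ |c_n|^2.
Compute the left side: (1/(2π)) [∫_0^π 10^2 dx + ∫_π^{2π} 0^2 dx] = (1/(2π)) · (100π + 0π) = (100 + 0)/2 = 50.
So Σ_{n ∈ Z} |c_n|^2 = 50.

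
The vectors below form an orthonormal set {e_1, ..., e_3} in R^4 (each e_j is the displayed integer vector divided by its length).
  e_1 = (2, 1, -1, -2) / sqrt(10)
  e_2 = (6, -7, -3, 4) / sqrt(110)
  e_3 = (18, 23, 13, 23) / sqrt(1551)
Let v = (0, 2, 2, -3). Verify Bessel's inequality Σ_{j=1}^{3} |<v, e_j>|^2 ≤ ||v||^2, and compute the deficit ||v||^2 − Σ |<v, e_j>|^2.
Σ |<v, e_j>|^2 = 607/47; ||v||^2 = 17; deficit = 192/47

Write each e_j = u_j / sqrt(<u_j, u_j>) where u_j is the displayed integer vector. Then <v, e_j> = <v, u_j> / sqrt(<u_j, u_j>), so |<v, e_j>|^2 = <v, u_j>^2 / <u_j, u_j>.
Coefficients: <v, e_1> = 6/sqrt(10), <v, e_2> = -32/sqrt(110), <v, e_3> = 3/sqrt(1551).
Square and sum: Σ |<v, e_j>|^2 = 607/47.
Compute ||v||^2 = v·v = 17.
Deficit = 17 − 607/47 = 192/47 ≥ 0, confirming Bessel's inequality. (The deficit equals ||v − Σ <v,e_j> e_j||^2, the squared distance from v to span{e_j}.)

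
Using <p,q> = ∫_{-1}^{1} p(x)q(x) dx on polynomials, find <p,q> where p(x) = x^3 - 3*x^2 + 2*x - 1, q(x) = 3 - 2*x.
<p,q> = -232/15

Expand the product: p(x)·q(x) = -2*x^4 + 9*x^3 - 13*x^2 + 8*x - 3.
∫_{-1}^{1} of each monomial x^k gives [2/(k+1) if k even, 0 if k odd]. Integrating term-by-term (or equivalently evaluating the antiderivative F(x) = -2*x^5/5 + 9*x^4/4 - 13*x^3/3 + 4*x^2 - 3*x at the endpoints):
  F(1) − F(−1) = -89/60 − (839/60) = -232/15.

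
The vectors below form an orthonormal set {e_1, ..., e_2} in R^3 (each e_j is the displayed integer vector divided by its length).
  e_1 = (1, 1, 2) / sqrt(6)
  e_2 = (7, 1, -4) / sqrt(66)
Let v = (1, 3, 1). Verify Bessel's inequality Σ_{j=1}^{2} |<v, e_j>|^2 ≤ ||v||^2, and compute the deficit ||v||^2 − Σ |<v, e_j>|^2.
Σ |<v, e_j>|^2 = 72/11; ||v||^2 = 11; deficit = 49/11

Write each e_j = u_j / sqrt(<u_j, u_j>) where u_j is the displayed integer vector. Then <v, e_j> = <v, u_j> / sqrt(<u_j, u_j>), so |<v, e_j>|^2 = <v, u_j>^2 / <u_j, u_j>.
Coefficients: <v, e_1> = 6/sqrt(6), <v, e_2> = 6/sqrt(66).
Square and sum: Σ |<v, e_j>|^2 = 72/11.
Compute ||v||^2 = v·v = 11.
Deficit = 11 − 72/11 = 49/11 ≥ 0, confirming Bessel's inequality. (The deficit equals ||v − Σ <v,e_j> e_j||^2, the squared distance from v to span{e_j}.)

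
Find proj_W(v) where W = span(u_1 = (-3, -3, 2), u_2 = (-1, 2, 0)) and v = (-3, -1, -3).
proj_W(v) = (-139/101, -19/101, 66/101)

Set up U = [u_1 | ... | u_2] ∈ R^(3×2). The projector onto W = col(U) is P = U (U^T U)^(-1) U^T.
Compute U^T U =
  [22, -3]
  [-3, 5],
and U^T v = (6, 1).
Solve U^T U · c = U^T v for the coefficients: c = (33/101, 40/101). The projection is proj_W(v) = U c.
Check: (v - proj_W(v)) · u_1 = 0  (should be 0).
Check: (v - proj_W(v)) · u_2 = 0  (should be 0).
Result: proj_W(v) = (-139/101, -19/101, 66/101).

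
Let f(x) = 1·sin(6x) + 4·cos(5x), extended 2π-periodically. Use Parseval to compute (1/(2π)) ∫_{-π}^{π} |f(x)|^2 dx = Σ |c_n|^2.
Σ |c_n|^2 = 17/2

Expand |f|^2 and use orthogonality of {sin(nx), cos(mx)} on [-π, π]:
  ∫_{-π}^{π} sin(nx)^2 dx = π, ∫ cos(mx)^2 dx = π, and cross terms integrate to 0.
So ∫_{-π}^{π} f(x)^2 dx = 1^2 · π + 4^2 · π = (1 + 16)π.
Divide by 2π: (1 + 16)/2 = 17/2.
By Parseval, this equals Σ |c_n|^2.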